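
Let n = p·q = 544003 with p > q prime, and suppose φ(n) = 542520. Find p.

823

φ(n) = (p−1)(q−1) = n − (p+q) + 1, so p + q = 544003 − 542520 + 1 = 1484.
p and q are the roots of t² − 1484t + 544003 = 0.
Discriminant: 1484² − 4·544003 = 2202256 − 2176012 = 26244; √26244 = 162.
q = (1484 − 162)/2 = 661, p = (1484 + 162)/2 = 823.
Check: 661 · 823 = 544003.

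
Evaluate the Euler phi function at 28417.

28080

Factor: 28417 = 157 · 181.
φ(28417) = (157−1) · (181−1) = 156 · 180 = 28080.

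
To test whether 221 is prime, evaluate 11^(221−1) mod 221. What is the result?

11^1 ≡ 11 (mod 221)
11^2 ≡ 11^2 = 121 ≡ 121 (mod 221)
11^4 ≡ 121^2 = 14641 ≡ 55 (mod 221)
11^8 ≡ 55^2 = 3025 ≡ 152 (mod 221)
11^16 ≡ 152^2 = 23104 ≡ 120 (mod 221)
11^32 ≡ 120^2 = 14400 ≡ 35 (mod 221)
11^64 ≡ 35^2 = 1225 ≡ 120 (mod 221)
11^128 ≡ 120^2 = 14400 ≡ 35 (mod 221)
220 = 128 + 64 + 16 + 8 + 4 in binary powers of 2.
So 11^220 ≡ 35 · 120 · 120 · 152 · 55 ≡ 81 (mod 221).
Since 81 ≠ 1, base 11 is a Fermat witness: 221 is composite.

81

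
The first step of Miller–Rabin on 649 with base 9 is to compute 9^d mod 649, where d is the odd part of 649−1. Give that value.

649 − 1 = 648 = 2^3 · 81, so d = 81.
9^1 ≡ 9 (mod 649)
9^2 ≡ 9^2 = 81 ≡ 81 (mod 649)
9^4 ≡ 81^2 = 6561 ≡ 71 (mod 649)
9^8 ≡ 71^2 = 5041 ≡ 498 (mod 649)
9^16 ≡ 498^2 = 248004 ≡ 86 (mod 649)
9^32 ≡ 86^2 = 7396 ≡ 257 (mod 649)
9^64 ≡ 257^2 = 66049 ≡ 500 (mod 649)
81 = 64 + 16 + 1 in binary powers of 2.
So 9^81 ≡ 500 · 86 · 9 ≡ 196 (mod 649).
Squaring chain: 196 → 125 → 49; never reaches −1, so base 9 is a Miller–Rabin witness that 649 is composite.

196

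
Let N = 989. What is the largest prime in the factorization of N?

43

989 = 23 · 43
43 is prime.
So 989 = 23 · 43; the largest prime factor is 43.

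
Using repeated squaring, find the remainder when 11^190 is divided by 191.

11^1 ≡ 11 (mod 191)
11^2 ≡ 11^2 = 121 ≡ 121 (mod 191)
11^4 ≡ 121^2 = 14641 ≡ 125 (mod 191)
11^8 ≡ 125^2 = 15625 ≡ 154 (mod 191)
11^16 ≡ 154^2 = 23716 ≡ 32 (mod 191)
11^32 ≡ 32^2 = 1024 ≡ 69 (mod 191)
11^64 ≡ 69^2 = 4761 ≡ 177 (mod 191)
11^128 ≡ 177^2 = 31329 ≡ 5 (mod 191)
190 = 128 + 32 + 16 + 8 + 4 + 2 in binary powers of 2.
So 11^190 ≡ 5 · 69 · 32 · 154 · 125 · 121 ≡ 1 (mod 191).
Since the result is 1, base 11 gives no evidence that 191 is composite.

1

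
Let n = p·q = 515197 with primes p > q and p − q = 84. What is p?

Since p = q + 84, we have 515197 = q(q + 84), so q² + 84q − 515197 = 0.
Discriminant: 84² + 4·515197 = 7056 + 2060788 = 2067844; √2067844 = 1438.
q = (−84 + 1438)/2 = 677, and p = q + 84 = 761.
Check: 677 · 761 = 515197.

761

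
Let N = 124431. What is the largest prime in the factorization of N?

59

124431 = 3 · 41477
41477 = 19 · 2183
2183 = 37 · 59
59 is prime.
So 124431 = 3 · 19 · 37 · 59; the largest prime factor is 59.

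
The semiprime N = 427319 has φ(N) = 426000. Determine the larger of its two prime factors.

751

φ(n) = (p−1)(q−1) = n − (p+q) + 1, so p + q = 427319 − 426000 + 1 = 1320.
p and q are the roots of t² − 1320t + 427319 = 0.
Discriminant: 1320² − 4·427319 = 1742400 − 1709276 = 33124; √33124 = 182.
q = (1320 − 182)/2 = 569, p = (1320 + 182)/2 = 751.
Check: 569 · 751 = 427319.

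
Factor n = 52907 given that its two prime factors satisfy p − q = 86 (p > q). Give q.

Since p = q + 86, we have 52907 = q(q + 86), so q² + 86q − 52907 = 0.
Discriminant: 86² + 4·52907 = 7396 + 211628 = 219024; √219024 = 468.
q = (−86 + 468)/2 = 191, and p = q + 86 = 277.
Check: 191 · 277 = 52907.

191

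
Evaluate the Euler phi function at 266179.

249480

Factor: 266179 = 23 · 71 · 163.
φ(266179) = (23−1) · (71−1) · (163−1) = 22 · 70 · 162 = 249480.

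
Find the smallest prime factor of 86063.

89

86063 is odd.
Digit sum 23, not divisible by 3.
Ends in 3: not divisible by 5.
7: 86063 = 7·12294 + 5
11: 86063 = 11·7823 + 10
13: 86063 = 13·6620 + 3
17: 86063 = 17·5062 + 9
19: 86063 = 19·4529 + 12
23: 86063 = 23·3741 + 20
29: 86063 = 29·2967 + 20
31: 86063 = 31·2776 + 7
37: 86063 = 37·2326 + 1
41: 86063 = 41·2099 + 4
43: 86063 = 43·2001 + 20
47: 86063 = 47·1831 + 6
53: 86063 = 53·1623 + 44
59: 86063 = 59·1458 + 41
61: 86063 = 61·1410 + 53
67: 86063 = 67·1284 + 35
71: 86063 = 71·1212 + 11
73: 86063 = 73·1178 + 69
79: 86063 = 79·1089 + 32
83: 86063 = 83·1036 + 75
89: 86063 = 89·967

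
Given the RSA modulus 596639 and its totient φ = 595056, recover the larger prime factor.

φ(n) = (p−1)(q−1) = n − (p+q) + 1, so p + q = 596639 − 595056 + 1 = 1584.
p and q are the roots of t² − 1584t + 596639 = 0.
Discriminant: 1584² − 4·596639 = 2509056 − 2386556 = 122500; √122500 = 350.
q = (1584 − 350)/2 = 617, p = (1584 + 350)/2 = 967.
Check: 617 · 967 = 596639.

967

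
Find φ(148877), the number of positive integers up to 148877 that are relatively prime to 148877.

146068

Factor: 148877 = 53^3.
φ(148877) = 53^2·(53−1) = 146068.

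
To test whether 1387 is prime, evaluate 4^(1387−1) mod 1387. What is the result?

4^1 ≡ 4 (mod 1387)
4^2 ≡ 4^2 = 16 ≡ 16 (mod 1387)
4^4 ≡ 16^2 = 256 ≡ 256 (mod 1387)
4^8 ≡ 256^2 = 65536 ≡ 347 (mod 1387)
4^16 ≡ 347^2 = 120409 ≡ 1127 (mod 1387)
4^32 ≡ 1127^2 = 1270129 ≡ 1024 (mod 1387)
4^64 ≡ 1024^2 = 1048576 ≡ 4 (mod 1387)
4^128 ≡ 4^2 = 16 ≡ 16 (mod 1387)
4^256 ≡ 16^2 = 256 ≡ 256 (mod 1387)
4^512 ≡ 256^2 = 65536 ≡ 347 (mod 1387)
4^1024 ≡ 347^2 = 120409 ≡ 1127 (mod 1387)
1386 = 1024 + 256 + 64 + 32 + 8 + 2 in binary powers of 2.
So 4^1386 ≡ 1127 · 256 · 4 · 1024 · 347 · 16 ≡ 1 (mod 1387).
Since the result is 1, base 4 gives no evidence that 1387 is composite.

1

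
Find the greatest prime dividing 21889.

21889 = 7 · 3127
3127 = 53 · 59
59 is prime.
So 21889 = 7 · 53 · 59; the largest prime factor is 59.

59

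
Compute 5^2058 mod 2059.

5^1 ≡ 5 (mod 2059)
5^2 ≡ 5^2 = 25 ≡ 25 (mod 2059)
5^4 ≡ 25^2 = 625 ≡ 625 (mod 2059)
5^8 ≡ 625^2 = 390625 ≡ 1474 (mod 2059)
5^16 ≡ 1474^2 = 2172676 ≡ 431 (mod 2059)
5^32 ≡ 431^2 = 185761 ≡ 451 (mod 2059)
5^64 ≡ 451^2 = 203401 ≡ 1619 (mod 2059)
5^128 ≡ 1619^2 = 2621161 ≡ 54 (mod 2059)
5^256 ≡ 54^2 = 2916 ≡ 857 (mod 2059)
5^512 ≡ 857^2 = 734449 ≡ 1445 (mod 2059)
5^1024 ≡ 1445^2 = 2088025 ≡ 199 (mod 2059)
5^2048 ≡ 199^2 = 39601 ≡ 480 (mod 2059)
2058 = 2048 + 8 + 2 in binary powers of 2.
So 5^2058 ≡ 480 · 1474 · 25 ≡ 1190 (mod 2059).
Since 1190 ≠ 1, base 5 is a Fermat witness: 2059 is composite.

1190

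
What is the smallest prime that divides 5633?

43

5633 is odd.
Digit sum 17, not divisible by 3.
Ends in 3: not divisible by 5.
7: 5633 = 7·804 + 5
11: 5633 = 11·512 + 1
13: 5633 = 13·433 + 4
17: 5633 = 17·331 + 6
19: 5633 = 19·296 + 9
23: 5633 = 23·244 + 21
29: 5633 = 29·194 + 7
31: 5633 = 31·181 + 22
37: 5633 = 37·152 + 9
41: 5633 = 41·137 + 16
43: 5633 = 43·131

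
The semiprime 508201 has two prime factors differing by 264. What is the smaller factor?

593

Since p = q + 264, we have 508201 = q(q + 264), so q² + 264q − 508201 = 0.
Discriminant: 264² + 4·508201 = 69696 + 2032804 = 2102500; √2102500 = 1450.
q = (−264 + 1450)/2 = 593, and p = q + 264 = 857.
Check: 593 · 857 = 508201.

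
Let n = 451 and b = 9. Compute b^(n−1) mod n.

9^1 ≡ 9 (mod 451)
9^2 ≡ 9^2 = 81 ≡ 81 (mod 451)
9^4 ≡ 81^2 = 6561 ≡ 247 (mod 451)
9^8 ≡ 247^2 = 61009 ≡ 124 (mod 451)
9^16 ≡ 124^2 = 15376 ≡ 42 (mod 451)
9^32 ≡ 42^2 = 1764 ≡ 411 (mod 451)
9^64 ≡ 411^2 = 168921 ≡ 247 (mod 451)
9^128 ≡ 247^2 = 61009 ≡ 124 (mod 451)
9^256 ≡ 124^2 = 15376 ≡ 42 (mod 451)
450 = 256 + 128 + 64 + 2 in binary powers of 2.
So 9^450 ≡ 42 · 124 · 247 · 81 ≡ 122 (mod 451).
Since 122 ≠ 1, base 9 is a Fermat witness: 451 is composite.

122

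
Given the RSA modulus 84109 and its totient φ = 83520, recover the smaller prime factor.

φ(n) = (p−1)(q−1) = n − (p+q) + 1, so p + q = 84109 − 83520 + 1 = 590.
p and q are the roots of t² − 590t + 84109 = 0.
Discriminant: 590² − 4·84109 = 348100 − 336436 = 11664; √11664 = 108.
q = (590 − 108)/2 = 241, p = (590 + 108)/2 = 349.
Check: 241 · 349 = 84109.

241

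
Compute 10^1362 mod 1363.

63

10^1 ≡ 10 (mod 1363)
10^2 ≡ 10^2 = 100 ≡ 100 (mod 1363)
10^4 ≡ 100^2 = 10000 ≡ 459 (mod 1363)
10^8 ≡ 459^2 = 210681 ≡ 779 (mod 1363)
10^16 ≡ 779^2 = 606841 ≡ 306 (mod 1363)
10^32 ≡ 306^2 = 93636 ≡ 952 (mod 1363)
10^64 ≡ 952^2 = 906304 ≡ 1272 (mod 1363)
10^128 ≡ 1272^2 = 1617984 ≡ 103 (mod 1363)
10^256 ≡ 103^2 = 10609 ≡ 1068 (mod 1363)
10^512 ≡ 1068^2 = 1140624 ≡ 1156 (mod 1363)
10^1024 ≡ 1156^2 = 1336336 ≡ 596 (mod 1363)
1362 = 1024 + 256 + 64 + 16 + 2 in binary powers of 2.
So 10^1362 ≡ 596 · 1068 · 1272 · 306 · 100 ≡ 63 (mod 1363).
Since 63 ≠ 1, base 10 is a Fermat witness: 1363 is composite.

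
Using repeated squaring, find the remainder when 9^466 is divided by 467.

1

9^1 ≡ 9 (mod 467)
9^2 ≡ 9^2 = 81 ≡ 81 (mod 467)
9^4 ≡ 81^2 = 6561 ≡ 23 (mod 467)
9^8 ≡ 23^2 = 529 ≡ 62 (mod 467)
9^16 ≡ 62^2 = 3844 ≡ 108 (mod 467)
9^32 ≡ 108^2 = 11664 ≡ 456 (mod 467)
9^64 ≡ 456^2 = 207936 ≡ 121 (mod 467)
9^128 ≡ 121^2 = 14641 ≡ 164 (mod 467)
9^256 ≡ 164^2 = 26896 ≡ 277 (mod 467)
466 = 256 + 128 + 64 + 16 + 2 in binary powers of 2.
So 9^466 ≡ 277 · 164 · 121 · 108 · 81 ≡ 1 (mod 467).
Since the result is 1, base 9 gives no evidence that 467 is composite.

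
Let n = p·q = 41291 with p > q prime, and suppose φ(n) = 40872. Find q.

φ(n) = (p−1)(q−1) = n − (p+q) + 1, so p + q = 41291 − 40872 + 1 = 420.
p and q are the roots of t² − 420t + 41291 = 0.
Discriminant: 420² − 4·41291 = 176400 − 165164 = 11236; √11236 = 106.
q = (420 − 106)/2 = 157, p = (420 + 106)/2 = 263.
Check: 157 · 263 = 41291.

157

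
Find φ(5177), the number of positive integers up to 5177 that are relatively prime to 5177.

4980

Factor: 5177 = 31 · 167.
φ(5177) = (31−1) · (167−1) = 30 · 166 = 4980.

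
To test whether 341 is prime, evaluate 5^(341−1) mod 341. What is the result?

67

5^1 ≡ 5 (mod 341)
5^2 ≡ 5^2 = 25 ≡ 25 (mod 341)
5^4 ≡ 25^2 = 625 ≡ 284 (mod 341)
5^8 ≡ 284^2 = 80656 ≡ 180 (mod 341)
5^16 ≡ 180^2 = 32400 ≡ 5 (mod 341)
5^32 ≡ 5^2 = 25 ≡ 25 (mod 341)
5^64 ≡ 25^2 = 625 ≡ 284 (mod 341)
5^128 ≡ 284^2 = 80656 ≡ 180 (mod 341)
5^256 ≡ 180^2 = 32400 ≡ 5 (mod 341)
340 = 256 + 64 + 16 + 4 in binary powers of 2.
So 5^340 ≡ 5 · 284 · 5 · 284 ≡ 67 (mod 341).
Since 67 ≠ 1, base 5 is a Fermat witness: 341 is composite.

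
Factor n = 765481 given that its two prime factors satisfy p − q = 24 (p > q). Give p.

887

Since p = q + 24, we have 765481 = q(q + 24), so q² + 24q − 765481 = 0.
Discriminant: 24² + 4·765481 = 576 + 3061924 = 3062500; √3062500 = 1750.
q = (−24 + 1750)/2 = 863, and p = q + 24 = 887.
Check: 863 · 887 = 765481.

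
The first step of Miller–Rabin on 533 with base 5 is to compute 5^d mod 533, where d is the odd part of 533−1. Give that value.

533 − 1 = 532 = 2^2 · 133, so d = 133.
5^1 ≡ 5 (mod 533)
5^2 ≡ 5^2 = 25 ≡ 25 (mod 533)
5^4 ≡ 25^2 = 625 ≡ 92 (mod 533)
5^8 ≡ 92^2 = 8464 ≡ 469 (mod 533)
5^16 ≡ 469^2 = 219961 ≡ 365 (mod 533)
5^32 ≡ 365^2 = 133225 ≡ 508 (mod 533)
5^64 ≡ 508^2 = 258064 ≡ 92 (mod 533)
5^128 ≡ 92^2 = 8464 ≡ 469 (mod 533)
133 = 128 + 4 + 1 in binary powers of 2.
So 5^133 ≡ 469 · 92 · 5 ≡ 408 (mod 533).
Squaring chain: 408 → 168; never reaches −1, so base 5 is a Miller–Rabin witness that 533 is composite.

408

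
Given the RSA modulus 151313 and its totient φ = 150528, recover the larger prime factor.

449

φ(n) = (p−1)(q−1) = n − (p+q) + 1, so p + q = 151313 − 150528 + 1 = 786.
p and q are the roots of t² − 786t + 151313 = 0.
Discriminant: 786² − 4·151313 = 617796 − 605252 = 12544; √12544 = 112.
q = (786 − 112)/2 = 337, p = (786 + 112)/2 = 449.
Check: 337 · 449 = 151313.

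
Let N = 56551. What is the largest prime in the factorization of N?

56551 = 11 · 5141
5141 = 53 · 97
97 is prime.
So 56551 = 11 · 53 · 97; the largest prime factor is 97.

97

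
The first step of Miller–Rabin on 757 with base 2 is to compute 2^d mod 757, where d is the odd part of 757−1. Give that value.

757 − 1 = 756 = 2^2 · 189, so d = 189.
2^1 ≡ 2 (mod 757)
2^2 ≡ 2^2 = 4 ≡ 4 (mod 757)
2^4 ≡ 4^2 = 16 ≡ 16 (mod 757)
2^8 ≡ 16^2 = 256 ≡ 256 (mod 757)
2^16 ≡ 256^2 = 65536 ≡ 434 (mod 757)
2^32 ≡ 434^2 = 188356 ≡ 620 (mod 757)
2^64 ≡ 620^2 = 384400 ≡ 601 (mod 757)
2^128 ≡ 601^2 = 361201 ≡ 112 (mod 757)
189 = 128 + 32 + 16 + 8 + 4 + 1 in binary powers of 2.
So 2^189 ≡ 112 · 620 · 434 · 256 · 16 · 2 ≡ 87 (mod 757).
Squaring chain: 87 → 756; reaches −1, so base 2 does not prove 757 composite.

87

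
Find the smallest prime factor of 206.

2

206 is even: 2 divides it.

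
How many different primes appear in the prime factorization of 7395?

4

7395 = 3 · 2465
2465 = 5 · 493
493 = 17 · 29
7395 = 3 · 5 · 17 · 29, which has 4 distinct prime factors.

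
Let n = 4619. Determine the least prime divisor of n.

31

4619 is odd.
Digit sum 20, not divisible by 3.
Ends in 9: not divisible by 5.
7: 4619 = 7·659 + 6
11: 4619 = 11·419 + 10
13: 4619 = 13·355 + 4
17: 4619 = 17·271 + 12
19: 4619 = 19·243 + 2
23: 4619 = 23·200 + 19
29: 4619 = 29·159 + 8
31: 4619 = 31·149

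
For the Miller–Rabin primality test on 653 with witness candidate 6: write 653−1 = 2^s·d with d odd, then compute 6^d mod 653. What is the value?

1

653 − 1 = 652 = 2^2 · 163, so d = 163.
6^1 ≡ 6 (mod 653)
6^2 ≡ 6^2 = 36 ≡ 36 (mod 653)
6^4 ≡ 36^2 = 1296 ≡ 643 (mod 653)
6^8 ≡ 643^2 = 413449 ≡ 100 (mod 653)
6^16 ≡ 100^2 = 10000 ≡ 205 (mod 653)
6^32 ≡ 205^2 = 42025 ≡ 233 (mod 653)
6^64 ≡ 233^2 = 54289 ≡ 90 (mod 653)
6^128 ≡ 90^2 = 8100 ≡ 264 (mod 653)
163 = 128 + 32 + 2 + 1 in binary powers of 2.
So 6^163 ≡ 264 · 233 · 36 · 6 ≡ 1 (mod 653).
Since 6^d ≡ 1 (mod 653), base 6 does not prove 653 composite.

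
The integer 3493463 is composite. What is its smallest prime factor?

47

3493463 is odd.
Digit sum 32, not divisible by 3.
Ends in 3: not divisible by 5.
7: 3493463 = 7·499066 + 1
11: 3493463 = 11·317587 + 6
13: 3493463 = 13·268727 + 12
17: 3493463 = 17·205497 + 14
19: 3493463 = 19·183866 + 9
23: 3493463 = 23·151889 + 16
29: 3493463 = 29·120464 + 7
31: 3493463 = 31·112692 + 11
37: 3493463 = 37·94417 + 34
41: 3493463 = 41·85206 + 17
43: 3493463 = 43·81243 + 14
47: 3493463 = 47·74329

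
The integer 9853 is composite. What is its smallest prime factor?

59

9853 is odd.
Digit sum 25, not divisible by 3.
Ends in 3: not divisible by 5.
7: 9853 = 7·1407 + 4
11: 9853 = 11·895 + 8
13: 9853 = 13·757 + 12
17: 9853 = 17·579 + 10
19: 9853 = 19·518 + 11
23: 9853 = 23·428 + 9
29: 9853 = 29·339 + 22
31: 9853 = 31·317 + 26
37: 9853 = 37·266 + 11
41: 9853 = 41·240 + 13
43: 9853 = 43·229 + 6
47: 9853 = 47·209 + 30
53: 9853 = 53·185 + 48
59: 9853 = 59·167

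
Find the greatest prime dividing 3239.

3239 = 41 · 79
79 is prime.
So 3239 = 41 · 79; the largest prime factor is 79.

79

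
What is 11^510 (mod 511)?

11^1 ≡ 11 (mod 511)
11^2 ≡ 11^2 = 121 ≡ 121 (mod 511)
11^4 ≡ 121^2 = 14641 ≡ 333 (mod 511)
11^8 ≡ 333^2 = 110889 ≡ 2 (mod 511)
11^16 ≡ 2^2 = 4 ≡ 4 (mod 511)
11^32 ≡ 4^2 = 16 ≡ 16 (mod 511)
11^64 ≡ 16^2 = 256 ≡ 256 (mod 511)
11^128 ≡ 256^2 = 65536 ≡ 128 (mod 511)
11^256 ≡ 128^2 = 16384 ≡ 32 (mod 511)
510 = 256 + 128 + 64 + 32 + 16 + 8 + 4 + 2 in binary powers of 2.
So 11^510 ≡ 32 · 128 · 256 · 16 · 4 · 2 · 333 · 121 ≡ 435 (mod 511).
Since 435 ≠ 1, base 11 is a Fermat witness: 511 is composite.

435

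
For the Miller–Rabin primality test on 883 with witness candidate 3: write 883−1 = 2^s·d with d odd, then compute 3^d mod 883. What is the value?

883 − 1 = 882 = 2^1 · 441, so d = 441.
3^1 ≡ 3 (mod 883)
3^2 ≡ 3^2 = 9 ≡ 9 (mod 883)
3^4 ≡ 9^2 = 81 ≡ 81 (mod 883)
3^8 ≡ 81^2 = 6561 ≡ 380 (mod 883)
3^16 ≡ 380^2 = 144400 ≡ 471 (mod 883)
3^32 ≡ 471^2 = 221841 ≡ 208 (mod 883)
3^64 ≡ 208^2 = 43264 ≡ 880 (mod 883)
3^128 ≡ 880^2 = 774400 ≡ 9 (mod 883)
3^256 ≡ 9^2 = 81 ≡ 81 (mod 883)
441 = 256 + 128 + 32 + 16 + 8 + 1 in binary powers of 2.
So 3^441 ≡ 81 · 9 · 208 · 471 · 380 · 3 ≡ 882 (mod 883).
Since 3^d ≡ 882 (mod 883), base 3 does not prove 883 composite.

882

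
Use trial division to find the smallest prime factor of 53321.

53321 is odd.
Digit sum 14, not divisible by 3.
Ends in 1: not divisible by 5.
7: 53321 = 7·7617 + 2
11: 53321 = 11·4847 + 4
13: 53321 = 13·4101 + 8
17: 53321 = 17·3136 + 9
19: 53321 = 19·2806 + 7
23: 53321 = 23·2318 + 7
29: 53321 = 29·1838 + 19
31: 53321 = 31·1720 + 1
37: 53321 = 37·1441 + 4
41: 53321 = 41·1300 + 21
43: 53321 = 43·1240 + 1
47: 53321 = 47·1134 + 23
53: 53321 = 53·1006 + 3
59: 53321 = 59·903 + 44
61: 53321 = 61·874 + 7
67: 53321 = 67·795 + 56
71: 53321 = 71·751

71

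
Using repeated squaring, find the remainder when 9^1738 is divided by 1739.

9^1 ≡ 9 (mod 1739)
9^2 ≡ 9^2 = 81 ≡ 81 (mod 1739)
9^4 ≡ 81^2 = 6561 ≡ 1344 (mod 1739)
9^8 ≡ 1344^2 = 1806336 ≡ 1254 (mod 1739)
9^16 ≡ 1254^2 = 1572516 ≡ 460 (mod 1739)
9^32 ≡ 460^2 = 211600 ≡ 1181 (mod 1739)
9^64 ≡ 1181^2 = 1394761 ≡ 83 (mod 1739)
9^128 ≡ 83^2 = 6889 ≡ 1672 (mod 1739)
9^256 ≡ 1672^2 = 2795584 ≡ 1011 (mod 1739)
9^512 ≡ 1011^2 = 1022121 ≡ 1328 (mod 1739)
9^1024 ≡ 1328^2 = 1763584 ≡ 238 (mod 1739)
1738 = 1024 + 512 + 128 + 64 + 8 + 2 in binary powers of 2.
So 9^1738 ≡ 238 · 1328 · 1672 · 83 · 1254 · 81 ≡ 638 (mod 1739).
Since 638 ≠ 1, base 9 is a Fermat witness: 1739 is composite.

638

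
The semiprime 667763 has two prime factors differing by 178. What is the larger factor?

Since p = q + 178, we have 667763 = q(q + 178), so q² + 178q − 667763 = 0.
Discriminant: 178² + 4·667763 = 31684 + 2671052 = 2702736; √2702736 = 1644.
q = (−178 + 1644)/2 = 733, and p = q + 178 = 911.
Check: 733 · 911 = 667763.

911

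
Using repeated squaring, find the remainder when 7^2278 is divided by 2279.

982

7^1 ≡ 7 (mod 2279)
7^2 ≡ 7^2 = 49 ≡ 49 (mod 2279)
7^4 ≡ 49^2 = 2401 ≡ 122 (mod 2279)
7^8 ≡ 122^2 = 14884 ≡ 1210 (mod 2279)
7^16 ≡ 1210^2 = 1464100 ≡ 982 (mod 2279)
7^32 ≡ 982^2 = 964324 ≡ 307 (mod 2279)
7^64 ≡ 307^2 = 94249 ≡ 810 (mod 2279)
7^128 ≡ 810^2 = 656100 ≡ 2027 (mod 2279)
7^256 ≡ 2027^2 = 4108729 ≡ 1971 (mod 2279)
7^512 ≡ 1971^2 = 3884841 ≡ 1425 (mod 2279)
7^1024 ≡ 1425^2 = 2030625 ≡ 36 (mod 2279)
7^2048 ≡ 36^2 = 1296 ≡ 1296 (mod 2279)
2278 = 2048 + 128 + 64 + 32 + 4 + 2 in binary powers of 2.
So 7^2278 ≡ 1296 · 2027 · 810 · 307 · 122 · 49 ≡ 982 (mod 2279).
Since 982 ≠ 1, base 7 is a Fermat witness: 2279 is composite.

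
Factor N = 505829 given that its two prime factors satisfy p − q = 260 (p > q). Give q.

593

Since p = q + 260, we have 505829 = q(q + 260), so q² + 260q − 505829 = 0.
Discriminant: 260² + 4·505829 = 67600 + 2023316 = 2090916; √2090916 = 1446.
q = (−260 + 1446)/2 = 593, and p = q + 260 = 853.
Check: 593 · 853 = 505829.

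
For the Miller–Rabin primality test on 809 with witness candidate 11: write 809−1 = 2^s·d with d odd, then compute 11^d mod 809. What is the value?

809 − 1 = 808 = 2^3 · 101, so d = 101.
11^1 ≡ 11 (mod 809)
11^2 ≡ 11^2 = 121 ≡ 121 (mod 809)
11^4 ≡ 121^2 = 14641 ≡ 79 (mod 809)
11^8 ≡ 79^2 = 6241 ≡ 578 (mod 809)
11^16 ≡ 578^2 = 334084 ≡ 776 (mod 809)
11^32 ≡ 776^2 = 602176 ≡ 280 (mod 809)
11^64 ≡ 280^2 = 78400 ≡ 736 (mod 809)
101 = 64 + 32 + 4 + 1 in binary powers of 2.
So 11^101 ≡ 736 · 280 · 79 · 11 ≡ 44 (mod 809).
Squaring chain: 44 → 318 → 808; reaches −1, so base 11 does not prove 809 composite.

44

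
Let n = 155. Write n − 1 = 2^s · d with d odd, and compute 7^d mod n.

155 − 1 = 154 = 2^1 · 77, so d = 77.
7^1 ≡ 7 (mod 155)
7^2 ≡ 7^2 = 49 ≡ 49 (mod 155)
7^4 ≡ 49^2 = 2401 ≡ 76 (mod 155)
7^8 ≡ 76^2 = 5776 ≡ 41 (mod 155)
7^16 ≡ 41^2 = 1681 ≡ 131 (mod 155)
7^32 ≡ 131^2 = 17161 ≡ 111 (mod 155)
7^64 ≡ 111^2 = 12321 ≡ 76 (mod 155)
77 = 64 + 8 + 4 + 1 in binary powers of 2.
So 7^77 ≡ 76 · 41 · 76 · 7 ≡ 142 (mod 155).
Squaring chain: 142; never reaches −1, so base 7 is a Miller–Rabin witness that 155 is composite.

142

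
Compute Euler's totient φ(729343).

Factor: 729343 = 73 · 97 · 103.
φ(729343) = (73−1) · (97−1) · (103−1) = 72 · 96 · 102 = 705024.

705024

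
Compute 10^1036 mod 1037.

10^1 ≡ 10 (mod 1037)
10^2 ≡ 10^2 = 100 ≡ 100 (mod 1037)
10^4 ≡ 100^2 = 10000 ≡ 667 (mod 1037)
10^8 ≡ 667^2 = 444889 ≡ 16 (mod 1037)
10^16 ≡ 16^2 = 256 ≡ 256 (mod 1037)
10^32 ≡ 256^2 = 65536 ≡ 205 (mod 1037)
10^64 ≡ 205^2 = 42025 ≡ 545 (mod 1037)
10^128 ≡ 545^2 = 297025 ≡ 443 (mod 1037)
10^256 ≡ 443^2 = 196249 ≡ 256 (mod 1037)
10^512 ≡ 256^2 = 65536 ≡ 205 (mod 1037)
10^1024 ≡ 205^2 = 42025 ≡ 545 (mod 1037)
1036 = 1024 + 8 + 4 in binary powers of 2.
So 10^1036 ≡ 545 · 16 · 667 ≡ 744 (mod 1037).
Since 744 ≠ 1, base 10 is a Fermat witness: 1037 is composite.

744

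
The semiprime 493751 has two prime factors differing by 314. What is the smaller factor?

563

Since p = q + 314, we have 493751 = q(q + 314), so q² + 314q − 493751 = 0.
Discriminant: 314² + 4·493751 = 98596 + 1975004 = 2073600; √2073600 = 1440.
q = (−314 + 1440)/2 = 563, and p = q + 314 = 877.
Check: 563 · 877 = 493751.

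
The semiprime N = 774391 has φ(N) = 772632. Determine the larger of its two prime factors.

883

φ(n) = (p−1)(q−1) = n − (p+q) + 1, so p + q = 774391 − 772632 + 1 = 1760.
p and q are the roots of t² − 1760t + 774391 = 0.
Discriminant: 1760² − 4·774391 = 3097600 − 3097564 = 36; √36 = 6.
q = (1760 − 6)/2 = 877, p = (1760 + 6)/2 = 883.
Check: 877 · 883 = 774391.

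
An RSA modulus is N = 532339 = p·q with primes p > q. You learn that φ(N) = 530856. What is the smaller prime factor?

607

φ(n) = (p−1)(q−1) = n − (p+q) + 1, so p + q = 532339 − 530856 + 1 = 1484.
p and q are the roots of t² − 1484t + 532339 = 0.
Discriminant: 1484² − 4·532339 = 2202256 − 2129356 = 72900; √72900 = 270.
q = (1484 − 270)/2 = 607, p = (1484 + 270)/2 = 877.
Check: 607 · 877 = 532339.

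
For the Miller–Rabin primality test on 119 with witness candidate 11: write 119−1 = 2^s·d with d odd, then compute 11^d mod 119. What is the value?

114

119 − 1 = 118 = 2^1 · 59, so d = 59.
11^1 ≡ 11 (mod 119)
11^2 ≡ 11^2 = 121 ≡ 2 (mod 119)
11^4 ≡ 2^2 = 4 ≡ 4 (mod 119)
11^8 ≡ 4^2 = 16 ≡ 16 (mod 119)
11^16 ≡ 16^2 = 256 ≡ 18 (mod 119)
11^32 ≡ 18^2 = 324 ≡ 86 (mod 119)
59 = 32 + 16 + 8 + 2 + 1 in binary powers of 2.
So 11^59 ≡ 86 · 18 · 16 · 2 · 11 ≡ 114 (mod 119).
Squaring chain: 114; never reaches −1, so base 11 is a Miller–Rabin witness that 119 is composite.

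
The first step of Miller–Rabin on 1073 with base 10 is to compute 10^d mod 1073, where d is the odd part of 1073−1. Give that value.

1073 − 1 = 1072 = 2^4 · 67, so d = 67.
10^1 ≡ 10 (mod 1073)
10^2 ≡ 10^2 = 100 ≡ 100 (mod 1073)
10^4 ≡ 100^2 = 10000 ≡ 343 (mod 1073)
10^8 ≡ 343^2 = 117649 ≡ 692 (mod 1073)
10^16 ≡ 692^2 = 478864 ≡ 306 (mod 1073)
10^32 ≡ 306^2 = 93636 ≡ 285 (mod 1073)
10^64 ≡ 285^2 = 81225 ≡ 750 (mod 1073)
67 = 64 + 2 + 1 in binary powers of 2.
So 10^67 ≡ 750 · 100 · 10 ≡ 1046 (mod 1073).
Squaring chain: 1046 → 729 → 306 → 285; never reaches −1, so base 10 is a Miller–Rabin witness that 1073 is composite.

1046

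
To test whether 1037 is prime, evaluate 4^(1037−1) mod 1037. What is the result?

4^1 ≡ 4 (mod 1037)
4^2 ≡ 4^2 = 16 ≡ 16 (mod 1037)
4^4 ≡ 16^2 = 256 ≡ 256 (mod 1037)
4^8 ≡ 256^2 = 65536 ≡ 205 (mod 1037)
4^16 ≡ 205^2 = 42025 ≡ 545 (mod 1037)
4^32 ≡ 545^2 = 297025 ≡ 443 (mod 1037)
4^64 ≡ 443^2 = 196249 ≡ 256 (mod 1037)
4^128 ≡ 256^2 = 65536 ≡ 205 (mod 1037)
4^256 ≡ 205^2 = 42025 ≡ 545 (mod 1037)
4^512 ≡ 545^2 = 297025 ≡ 443 (mod 1037)
4^1024 ≡ 443^2 = 196249 ≡ 256 (mod 1037)
1036 = 1024 + 8 + 4 in binary powers of 2.
So 4^1036 ≡ 256 · 205 · 256 ≡ 545 (mod 1037).
Since 545 ≠ 1, base 4 is a Fermat witness: 1037 is composite.

545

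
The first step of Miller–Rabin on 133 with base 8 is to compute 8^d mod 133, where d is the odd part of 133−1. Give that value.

113

133 − 1 = 132 = 2^2 · 33, so d = 33.
8^1 ≡ 8 (mod 133)
8^2 ≡ 8^2 = 64 ≡ 64 (mod 133)
8^4 ≡ 64^2 = 4096 ≡ 106 (mod 133)
8^8 ≡ 106^2 = 11236 ≡ 64 (mod 133)
8^16 ≡ 64^2 = 4096 ≡ 106 (mod 133)
8^32 ≡ 106^2 = 11236 ≡ 64 (mod 133)
33 = 32 + 1 in binary powers of 2.
So 8^33 ≡ 64 · 8 ≡ 113 (mod 133).
Squaring chain: 113 → 1; never reaches −1, so base 8 is a Miller–Rabin witness that 133 is composite.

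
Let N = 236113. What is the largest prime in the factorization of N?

236113 = 17 · 13889
13889 = 17 · 817
817 = 19 · 43
43 is prime.
So 236113 = 17^2 · 19 · 43; the largest prime factor is 43.

43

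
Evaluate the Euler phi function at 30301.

29952

Factor: 30301 = 157 · 193.
φ(30301) = (157−1) · (193−1) = 156 · 192 = 29952.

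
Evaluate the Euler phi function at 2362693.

Factor: 2362693 = 101 · 149 · 157.
φ(2362693) = (101−1) · (149−1) · (157−1) = 100 · 148 · 156 = 2308800.

2308800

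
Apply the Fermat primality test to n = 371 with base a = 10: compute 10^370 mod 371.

10^1 ≡ 10 (mod 371)
10^2 ≡ 10^2 = 100 ≡ 100 (mod 371)
10^4 ≡ 100^2 = 10000 ≡ 354 (mod 371)
10^8 ≡ 354^2 = 125316 ≡ 289 (mod 371)
10^16 ≡ 289^2 = 83521 ≡ 46 (mod 371)
10^32 ≡ 46^2 = 2116 ≡ 261 (mod 371)
10^64 ≡ 261^2 = 68121 ≡ 228 (mod 371)
10^128 ≡ 228^2 = 51984 ≡ 44 (mod 371)
10^256 ≡ 44^2 = 1936 ≡ 81 (mod 371)
370 = 256 + 64 + 32 + 16 + 2 in binary powers of 2.
So 10^370 ≡ 81 · 228 · 261 · 46 · 100 ≡ 102 (mod 371).
Since 102 ≠ 1, base 10 is a Fermat witness: 371 is composite.

102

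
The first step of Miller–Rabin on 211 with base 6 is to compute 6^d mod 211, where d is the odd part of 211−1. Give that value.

1

211 − 1 = 210 = 2^1 · 105, so d = 105.
6^1 ≡ 6 (mod 211)
6^2 ≡ 6^2 = 36 ≡ 36 (mod 211)
6^4 ≡ 36^2 = 1296 ≡ 30 (mod 211)
6^8 ≡ 30^2 = 900 ≡ 56 (mod 211)
6^16 ≡ 56^2 = 3136 ≡ 182 (mod 211)
6^32 ≡ 182^2 = 33124 ≡ 208 (mod 211)
6^64 ≡ 208^2 = 43264 ≡ 9 (mod 211)
105 = 64 + 32 + 8 + 1 in binary powers of 2.
So 6^105 ≡ 9 · 208 · 56 · 6 ≡ 1 (mod 211).
Since 6^d ≡ 1 (mod 211), base 6 does not prove 211 composite.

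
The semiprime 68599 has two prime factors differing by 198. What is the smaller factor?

181

Since p = q + 198, we have 68599 = q(q + 198), so q² + 198q − 68599 = 0.
Discriminant: 198² + 4·68599 = 39204 + 274396 = 313600; √313600 = 560.
q = (−198 + 560)/2 = 181, and p = q + 198 = 379.
Check: 181 · 379 = 68599.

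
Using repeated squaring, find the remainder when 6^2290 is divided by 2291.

400

6^1 ≡ 6 (mod 2291)
6^2 ≡ 6^2 = 36 ≡ 36 (mod 2291)
6^4 ≡ 36^2 = 1296 ≡ 1296 (mod 2291)
6^8 ≡ 1296^2 = 1679616 ≡ 313 (mod 2291)
6^16 ≡ 313^2 = 97969 ≡ 1747 (mod 2291)
6^32 ≡ 1747^2 = 3052009 ≡ 397 (mod 2291)
6^64 ≡ 397^2 = 157609 ≡ 1821 (mod 2291)
6^128 ≡ 1821^2 = 3316041 ≡ 964 (mod 2291)
6^256 ≡ 964^2 = 929296 ≡ 1441 (mod 2291)
6^512 ≡ 1441^2 = 2076481 ≡ 835 (mod 2291)
6^1024 ≡ 835^2 = 697225 ≡ 761 (mod 2291)
6^2048 ≡ 761^2 = 579121 ≡ 1789 (mod 2291)
2290 = 2048 + 128 + 64 + 32 + 16 + 2 in binary powers of 2.
So 6^2290 ≡ 1789 · 964 · 1821 · 397 · 1747 · 36 ≡ 400 (mod 2291).
Since 400 ≠ 1, base 6 is a Fermat witness: 2291 is composite.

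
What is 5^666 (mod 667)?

5^1 ≡ 5 (mod 667)
5^2 ≡ 5^2 = 25 ≡ 25 (mod 667)
5^4 ≡ 25^2 = 625 ≡ 625 (mod 667)
5^8 ≡ 625^2 = 390625 ≡ 430 (mod 667)
5^16 ≡ 430^2 = 184900 ≡ 141 (mod 667)
5^32 ≡ 141^2 = 19881 ≡ 538 (mod 667)
5^64 ≡ 538^2 = 289444 ≡ 633 (mod 667)
5^128 ≡ 633^2 = 400689 ≡ 489 (mod 667)
5^256 ≡ 489^2 = 239121 ≡ 335 (mod 667)
5^512 ≡ 335^2 = 112225 ≡ 169 (mod 667)
666 = 512 + 128 + 16 + 8 + 2 in binary powers of 2.
So 5^666 ≡ 169 · 489 · 141 · 430 · 25 ≡ 169 (mod 667).
Since 169 ≠ 1, base 5 is a Fermat witness: 667 is composite.

169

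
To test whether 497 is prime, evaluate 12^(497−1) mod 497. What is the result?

12^1 ≡ 12 (mod 497)
12^2 ≡ 12^2 = 144 ≡ 144 (mod 497)
12^4 ≡ 144^2 = 20736 ≡ 359 (mod 497)
12^8 ≡ 359^2 = 128881 ≡ 158 (mod 497)
12^16 ≡ 158^2 = 24964 ≡ 114 (mod 497)
12^32 ≡ 114^2 = 12996 ≡ 74 (mod 497)
12^64 ≡ 74^2 = 5476 ≡ 9 (mod 497)
12^128 ≡ 9^2 = 81 ≡ 81 (mod 497)
12^256 ≡ 81^2 = 6561 ≡ 100 (mod 497)
496 = 256 + 128 + 64 + 32 + 16 in binary powers of 2.
So 12^496 ≡ 100 · 81 · 9 · 74 · 114 ≡ 79 (mod 497).
Since 79 ≠ 1, base 12 is a Fermat witness: 497 is composite.

79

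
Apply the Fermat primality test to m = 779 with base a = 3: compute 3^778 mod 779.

214

3^1 ≡ 3 (mod 779)
3^2 ≡ 3^2 = 9 ≡ 9 (mod 779)
3^4 ≡ 9^2 = 81 ≡ 81 (mod 779)
3^8 ≡ 81^2 = 6561 ≡ 329 (mod 779)
3^16 ≡ 329^2 = 108241 ≡ 739 (mod 779)
3^32 ≡ 739^2 = 546121 ≡ 42 (mod 779)
3^64 ≡ 42^2 = 1764 ≡ 206 (mod 779)
3^128 ≡ 206^2 = 42436 ≡ 370 (mod 779)
3^256 ≡ 370^2 = 136900 ≡ 575 (mod 779)
3^512 ≡ 575^2 = 330625 ≡ 329 (mod 779)
778 = 512 + 256 + 8 + 2 in binary powers of 2.
So 3^778 ≡ 329 · 575 · 329 · 9 ≡ 214 (mod 779).
Since 214 ≠ 1, base 3 is a Fermat witness: 779 is composite.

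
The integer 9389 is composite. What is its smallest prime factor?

9389 is odd.
Digit sum 29, not divisible by 3.
Ends in 9: not divisible by 5.
7: 9389 = 7·1341 + 2
11: 9389 = 11·853 + 6
13: 9389 = 13·722 + 3
17: 9389 = 17·552 + 5
19: 9389 = 19·494 + 3
23: 9389 = 23·408 + 5
29: 9389 = 29·323 + 22
31: 9389 = 31·302 + 27
37: 9389 = 37·253 + 28
41: 9389 = 41·229

41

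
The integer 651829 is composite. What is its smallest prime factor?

651829 is odd.
Digit sum 31, not divisible by 3.
Ends in 9: not divisible by 5.
7: 651829 = 7·93118 + 3
11: 651829 = 11·59257 + 2
13: 651829 = 13·50140 + 9
17: 651829 = 17·38342 + 15
19: 651829 = 19·34306 + 15
23: 651829 = 23·28340 + 9
29: 651829 = 29·22476 + 25
31: 651829 = 31·21026 + 23
37: 651829 = 37·17617

37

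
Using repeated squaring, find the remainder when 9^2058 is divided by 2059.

9^1 ≡ 9 (mod 2059)
9^2 ≡ 9^2 = 81 ≡ 81 (mod 2059)
9^4 ≡ 81^2 = 6561 ≡ 384 (mod 2059)
9^8 ≡ 384^2 = 147456 ≡ 1267 (mod 2059)
9^16 ≡ 1267^2 = 1605289 ≡ 1328 (mod 2059)
9^32 ≡ 1328^2 = 1763584 ≡ 1080 (mod 2059)
9^64 ≡ 1080^2 = 1166400 ≡ 1006 (mod 2059)
9^128 ≡ 1006^2 = 1012036 ≡ 1067 (mod 2059)
9^256 ≡ 1067^2 = 1138489 ≡ 1921 (mod 2059)
9^512 ≡ 1921^2 = 3690241 ≡ 513 (mod 2059)
9^1024 ≡ 513^2 = 263169 ≡ 1676 (mod 2059)
9^2048 ≡ 1676^2 = 2808976 ≡ 500 (mod 2059)
2058 = 2048 + 8 + 2 in binary powers of 2.
So 9^2058 ≡ 500 · 1267 · 81 ≡ 1161 (mod 2059).
Since 1161 ≠ 1, base 9 is a Fermat witness: 2059 is composite.

1161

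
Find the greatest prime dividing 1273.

67

1273 = 19 · 67
67 is prime.
So 1273 = 19 · 67; the largest prime factor is 67.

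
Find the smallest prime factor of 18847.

47

18847 is odd.
Digit sum 28, not divisible by 3.
Ends in 7: not divisible by 5.
7: 18847 = 7·2692 + 3
11: 18847 = 11·1713 + 4
13: 18847 = 13·1449 + 10
17: 18847 = 17·1108 + 11
19: 18847 = 19·991 + 18
23: 18847 = 23·819 + 10
29: 18847 = 29·649 + 26
31: 18847 = 31·607 + 30
37: 18847 = 37·509 + 14
41: 18847 = 41·459 + 28
43: 18847 = 43·438 + 13
47: 18847 = 47·401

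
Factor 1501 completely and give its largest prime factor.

1501 = 19 · 79
79 is prime.
So 1501 = 19 · 79; the largest prime factor is 79.

79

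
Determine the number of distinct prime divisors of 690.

690 = 2 · 345
345 = 3 · 115
115 = 5 · 23
690 = 2 · 3 · 5 · 23, which has 4 distinct prime factors.

4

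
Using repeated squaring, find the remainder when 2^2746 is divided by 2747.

1212

2^1 ≡ 2 (mod 2747)
2^2 ≡ 2^2 = 4 ≡ 4 (mod 2747)
2^4 ≡ 4^2 = 16 ≡ 16 (mod 2747)
2^8 ≡ 16^2 = 256 ≡ 256 (mod 2747)
2^16 ≡ 256^2 = 65536 ≡ 2355 (mod 2747)
2^32 ≡ 2355^2 = 5546025 ≡ 2579 (mod 2747)
2^64 ≡ 2579^2 = 6651241 ≡ 754 (mod 2747)
2^128 ≡ 754^2 = 568516 ≡ 2634 (mod 2747)
2^256 ≡ 2634^2 = 6937956 ≡ 1781 (mod 2747)
2^512 ≡ 1781^2 = 3171961 ≡ 1923 (mod 2747)
2^1024 ≡ 1923^2 = 3697929 ≡ 467 (mod 2747)
2^2048 ≡ 467^2 = 218089 ≡ 1076 (mod 2747)
2746 = 2048 + 512 + 128 + 32 + 16 + 8 + 2 in binary powers of 2.
So 2^2746 ≡ 1076 · 1923 · 2634 · 2579 · 2355 · 256 · 4 ≡ 1212 (mod 2747).
Since 1212 ≠ 1, base 2 is a Fermat witness: 2747 is composite.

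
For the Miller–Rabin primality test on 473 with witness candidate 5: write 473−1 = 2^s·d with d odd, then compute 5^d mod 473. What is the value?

372

473 − 1 = 472 = 2^3 · 59, so d = 59.
5^1 ≡ 5 (mod 473)
5^2 ≡ 5^2 = 25 ≡ 25 (mod 473)
5^4 ≡ 25^2 = 625 ≡ 152 (mod 473)
5^8 ≡ 152^2 = 23104 ≡ 400 (mod 473)
5^16 ≡ 400^2 = 160000 ≡ 126 (mod 473)
5^32 ≡ 126^2 = 15876 ≡ 267 (mod 473)
59 = 32 + 16 + 8 + 2 + 1 in binary powers of 2.
So 5^59 ≡ 267 · 126 · 400 · 25 · 5 ≡ 372 (mod 473).
Squaring chain: 372 → 268 → 401; never reaches −1, so base 5 is a Miller–Rabin witness that 473 is composite.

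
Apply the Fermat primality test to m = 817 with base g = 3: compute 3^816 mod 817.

121

3^1 ≡ 3 (mod 817)
3^2 ≡ 3^2 = 9 ≡ 9 (mod 817)
3^4 ≡ 9^2 = 81 ≡ 81 (mod 817)
3^8 ≡ 81^2 = 6561 ≡ 25 (mod 817)
3^16 ≡ 25^2 = 625 ≡ 625 (mod 817)
3^32 ≡ 625^2 = 390625 ≡ 99 (mod 817)
3^64 ≡ 99^2 = 9801 ≡ 814 (mod 817)
3^128 ≡ 814^2 = 662596 ≡ 9 (mod 817)
3^256 ≡ 9^2 = 81 ≡ 81 (mod 817)
3^512 ≡ 81^2 = 6561 ≡ 25 (mod 817)
816 = 512 + 256 + 32 + 16 in binary powers of 2.
So 3^816 ≡ 25 · 81 · 99 · 625 ≡ 121 (mod 817).
Since 121 ≠ 1, base 3 is a Fermat witness: 817 is composite.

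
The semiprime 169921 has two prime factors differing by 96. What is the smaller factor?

Since p = q + 96, we have 169921 = q(q + 96), so q² + 96q − 169921 = 0.
Discriminant: 96² + 4·169921 = 9216 + 679684 = 688900; √688900 = 830.
q = (−96 + 830)/2 = 367, and p = q + 96 = 463.
Check: 367 · 463 = 169921.

367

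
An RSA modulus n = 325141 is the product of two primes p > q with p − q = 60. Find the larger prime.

601

Since p = q + 60, we have 325141 = q(q + 60), so q² + 60q − 325141 = 0.
Discriminant: 60² + 4·325141 = 3600 + 1300564 = 1304164; √1304164 = 1142.
q = (−60 + 1142)/2 = 541, and p = q + 60 = 601.
Check: 541 · 601 = 325141.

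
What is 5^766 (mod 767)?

5^1 ≡ 5 (mod 767)
5^2 ≡ 5^2 = 25 ≡ 25 (mod 767)
5^4 ≡ 25^2 = 625 ≡ 625 (mod 767)
5^8 ≡ 625^2 = 390625 ≡ 222 (mod 767)
5^16 ≡ 222^2 = 49284 ≡ 196 (mod 767)
5^32 ≡ 196^2 = 38416 ≡ 66 (mod 767)
5^64 ≡ 66^2 = 4356 ≡ 521 (mod 767)
5^128 ≡ 521^2 = 271441 ≡ 690 (mod 767)
5^256 ≡ 690^2 = 476100 ≡ 560 (mod 767)
5^512 ≡ 560^2 = 313600 ≡ 664 (mod 767)
766 = 512 + 128 + 64 + 32 + 16 + 8 + 4 + 2 in binary powers of 2.
So 5^766 ≡ 664 · 690 · 521 · 66 · 196 · 222 · 625 · 25 ≡ 454 (mod 767).
Since 454 ≠ 1, base 5 is a Fermat witness: 767 is composite.

454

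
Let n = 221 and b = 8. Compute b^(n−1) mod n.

8^1 ≡ 8 (mod 221)
8^2 ≡ 8^2 = 64 ≡ 64 (mod 221)
8^4 ≡ 64^2 = 4096 ≡ 118 (mod 221)
8^8 ≡ 118^2 = 13924 ≡ 1 (mod 221)
8^16 ≡ 1^2 = 1 ≡ 1 (mod 221)
8^32 ≡ 1^2 = 1 ≡ 1 (mod 221)
8^64 ≡ 1^2 = 1 ≡ 1 (mod 221)
8^128 ≡ 1^2 = 1 ≡ 1 (mod 221)
220 = 128 + 64 + 16 + 8 + 4 in binary powers of 2.
So 8^220 ≡ 1 · 1 · 1 · 1 · 118 ≡ 118 (mod 221).
Since 118 ≠ 1, base 8 is a Fermat witness: 221 is composite.

118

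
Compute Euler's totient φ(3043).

Factor: 3043 = 17 · 179.
φ(3043) = (17−1) · (179−1) = 16 · 178 = 2848.

2848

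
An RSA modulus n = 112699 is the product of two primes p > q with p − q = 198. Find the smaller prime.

Since p = q + 198, we have 112699 = q(q + 198), so q² + 198q − 112699 = 0.
Discriminant: 198² + 4·112699 = 39204 + 450796 = 490000; √490000 = 700.
q = (−198 + 700)/2 = 251, and p = q + 198 = 449.
Check: 251 · 449 = 112699.

251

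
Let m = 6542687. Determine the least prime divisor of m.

6542687 is odd.
Digit sum 38, not divisible by 3.
Ends in 7: not divisible by 5.
7: 6542687 = 7·934669 + 4
11: 6542687 = 11·594789 + 8
13: 6542687 = 13·503283 + 8
17: 6542687 = 17·384863 + 16
19: 6542687 = 19·344351 + 18
23: 6542687 = 23·284464 + 15
29: 6542687 = 29·225609 + 26
31: 6542687 = 31·211054 + 13
37: 6542687 = 37·176829 + 14
41: 6542687 = 41·159577 + 30
43: 6542687 = 43·152155 + 22
47: 6542687 = 47·139206 + 5
53: 6542687 = 53·123446 + 49
59: 6542687 = 59·110893

59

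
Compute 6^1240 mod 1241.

951

6^1 ≡ 6 (mod 1241)
6^2 ≡ 6^2 = 36 ≡ 36 (mod 1241)
6^4 ≡ 36^2 = 1296 ≡ 55 (mod 1241)
6^8 ≡ 55^2 = 3025 ≡ 543 (mod 1241)
6^16 ≡ 543^2 = 294849 ≡ 732 (mod 1241)
6^32 ≡ 732^2 = 535824 ≡ 953 (mod 1241)
6^64 ≡ 953^2 = 908209 ≡ 1038 (mod 1241)
6^128 ≡ 1038^2 = 1077444 ≡ 256 (mod 1241)
6^256 ≡ 256^2 = 65536 ≡ 1004 (mod 1241)
6^512 ≡ 1004^2 = 1008016 ≡ 324 (mod 1241)
6^1024 ≡ 324^2 = 104976 ≡ 732 (mod 1241)
1240 = 1024 + 128 + 64 + 16 + 8 in binary powers of 2.
So 6^1240 ≡ 732 · 256 · 1038 · 732 · 543 ≡ 951 (mod 1241).
Since 951 ≠ 1, base 6 is a Fermat witness: 1241 is composite.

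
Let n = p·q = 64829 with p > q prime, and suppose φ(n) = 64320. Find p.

269

φ(n) = (p−1)(q−1) = n − (p+q) + 1, so p + q = 64829 − 64320 + 1 = 510.
p and q are the roots of t² − 510t + 64829 = 0.
Discriminant: 510² − 4·64829 = 260100 − 259316 = 784; √784 = 28.
q = (510 − 28)/2 = 241, p = (510 + 28)/2 = 269.
Check: 241 · 269 = 64829.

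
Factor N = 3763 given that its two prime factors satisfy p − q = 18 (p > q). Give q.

Since p = q + 18, we have 3763 = q(q + 18), so q² + 18q − 3763 = 0.
Discriminant: 18² + 4·3763 = 324 + 15052 = 15376; √15376 = 124.
q = (−18 + 124)/2 = 53, and p = q + 18 = 71.
Check: 53 · 71 = 3763.

53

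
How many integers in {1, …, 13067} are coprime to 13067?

Factor: 13067 = 73 · 179.
φ(13067) = (73−1) · (179−1) = 72 · 178 = 12816.

12816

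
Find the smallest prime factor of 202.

202 is even: 2 divides it.

2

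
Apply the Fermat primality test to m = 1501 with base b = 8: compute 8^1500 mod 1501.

8^1 ≡ 8 (mod 1501)
8^2 ≡ 8^2 = 64 ≡ 64 (mod 1501)
8^4 ≡ 64^2 = 4096 ≡ 1094 (mod 1501)
8^8 ≡ 1094^2 = 1196836 ≡ 539 (mod 1501)
8^16 ≡ 539^2 = 290521 ≡ 828 (mod 1501)
8^32 ≡ 828^2 = 685584 ≡ 1128 (mod 1501)
8^64 ≡ 1128^2 = 1272384 ≡ 1037 (mod 1501)
8^128 ≡ 1037^2 = 1075369 ≡ 653 (mod 1501)
8^256 ≡ 653^2 = 426409 ≡ 125 (mod 1501)
8^512 ≡ 125^2 = 15625 ≡ 615 (mod 1501)
8^1024 ≡ 615^2 = 378225 ≡ 1474 (mod 1501)
1500 = 1024 + 256 + 128 + 64 + 16 + 8 + 4 in binary powers of 2.
So 8^1500 ≡ 1474 · 125 · 653 · 1037 · 828 · 539 · 1094 ≡ 457 (mod 1501).
Since 457 ≠ 1, base 8 is a Fermat witness: 1501 is composite.

457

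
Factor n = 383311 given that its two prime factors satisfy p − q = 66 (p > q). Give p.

653

Since p = q + 66, we have 383311 = q(q + 66), so q² + 66q − 383311 = 0.
Discriminant: 66² + 4·383311 = 4356 + 1533244 = 1537600; √1537600 = 1240.
q = (−66 + 1240)/2 = 587, and p = q + 66 = 653.
Check: 587 · 653 = 383311.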